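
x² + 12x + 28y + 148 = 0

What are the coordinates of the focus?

Only x is squared. Complete the square in x: (x + 6)² = -28(y + 4).
Vertex (-6, -4); 4p = -28 so p = -7. Opens down.
Focus is p units from the vertex along the axis: (h, k + p).

(-6, -11)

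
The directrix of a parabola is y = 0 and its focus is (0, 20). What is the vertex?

The vertex is the midpoint between the focus and the directrix along the axis of symmetry.
Axis is vertical (directrix is horizontal). Vertex y-coordinate = (20 + 0)/2 = 10; x-coordinate = 0.

(0, 10)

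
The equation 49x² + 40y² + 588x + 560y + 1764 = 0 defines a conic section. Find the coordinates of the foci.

(-6, -10) and (-6, -4)

Collect terms: 49(x² + 12x) + 40(y² + 14y) = -1764
Complete the square in x and y: 49(x + 6)² + 40(y + 7)² = -1764 + 1764 + 1960 = 1960
Divide by 1960: (x + 6)²/40 + (y + 7)²/49 = 1
Ellipse, center (-6, -7), major axis vertical; a² = 49, b² = 40.
c² = a² - b² = 49 - 40 = 9, so c = 3.
Foci lie on the vertical axis through the center: (h, k ± c).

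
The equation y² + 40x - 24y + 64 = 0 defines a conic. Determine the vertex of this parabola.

(2, 12)

Only y is squared. Complete the square in y: (y - 12)² = -40(x - 2).
Vertex (2, 12); 4p = -40 so p = -10. Opens left.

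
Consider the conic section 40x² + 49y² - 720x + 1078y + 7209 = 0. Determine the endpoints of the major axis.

Rearranging, 40(x² - 18x) + 49(y² + 22y) = -7209.
Complete the square: 40(x - 9)² + 49(y + 11)² = -7209 + 3240 + 5929 = 1960
Divide through by 1960 to get (x - 9)²/49 + (y + 11)²/40 = 1.
Ellipse, center (9, -11), major axis horizontal; a² = 49, b² = 40.
a = 7. Vertices at (h ± a, k).

(2, -11) and (16, -11)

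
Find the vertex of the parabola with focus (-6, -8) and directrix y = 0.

(-6, -4)

The vertex is the midpoint between the focus and the directrix along the axis of symmetry.
Axis is vertical (directrix is horizontal). Vertex y-coordinate = (-8 + 0)/2 = -4; x-coordinate = -6.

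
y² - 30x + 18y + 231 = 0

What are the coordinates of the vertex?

(5, -9)

Only y is squared. Complete the square in y: (y + 9)² = 30(x - 5).
Vertex (5, -9); 4p = 30 so p = 15/2. Opens right.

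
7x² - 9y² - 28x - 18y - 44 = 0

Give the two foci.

(-2, -1) and (6, -1)

Group: 7(x² - 4x) -9(y² + 2y) = 44
Completing the square gives 7(x - 2)² -9(y + 1)² = 44 + 28 - 9 = 63.
Divide by 63: (x - 2)²/9 - (y + 1)²/7 = 1
Hyperbola, center (2, -1), transverse axis horizontal; a² = 9, b² = 7.
c² = a² + b² = 9 + 7 = 16, so c = 4.
Foci lie on the horizontal axis through the center: (h ± c, k).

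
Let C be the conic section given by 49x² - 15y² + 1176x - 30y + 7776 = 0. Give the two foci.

(-12, -9) and (-12, 7)

Rearranging, 49(x² + 24x) -15(y² + 2y) = -7776.
Complete the square in x and y: 49(x + 12)² -15(y + 1)² = -7776 + 7056 - 15 = -735
Divide through by -735 to get (y + 1)²/49 - (x + 12)²/15 = 1.
Hyperbola, center (-12, -1), transverse axis vertical; a² = 49, b² = 15.
c² = a² + b² = 49 + 15 = 64, so c = 8.
Foci lie on the vertical axis through the center: (h, k ± c).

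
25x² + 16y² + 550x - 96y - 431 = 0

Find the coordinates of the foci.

Group: 25(x² + 22x) + 16(y² - 6y) = 431
25(x + 11)² + 16(y - 3)² = 431 + 3025 + 144 = 3600
Dividing both sides by 3600: (x + 11)²/144 + (y - 3)²/225 = 1
Ellipse, center (-11, 3), major axis vertical; a² = 225, b² = 144.
c² = a² - b² = 225 - 144 = 81, so c = 9.
Foci lie on the vertical axis through the center: (h, k ± c).

(-11, -6) and (-11, 12)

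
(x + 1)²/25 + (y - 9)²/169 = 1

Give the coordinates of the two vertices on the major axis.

Center (-1, 9). The larger denominator 169 sits under the y-term, so the major axis is vertical; a² = 169, b² = 25.
a = 13. Vertices at (h, k ± a).

(-1, -4) and (-1, 22)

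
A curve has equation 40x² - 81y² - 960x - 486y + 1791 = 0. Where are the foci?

Group: 40(x² - 24x) -81(y² + 6y) = -1791
Complete the square: 40(x - 12)² -81(y + 3)² = -1791 + 5760 - 729 = 3240
Divide through by 3240 to get (x - 12)²/81 - (y + 3)²/40 = 1.
Hyperbola, center (12, -3), transverse axis horizontal; a² = 81, b² = 40.
c² = a² + b² = 81 + 40 = 121, so c = 11.
Foci lie on the horizontal axis through the center: (h ± c, k).

(1, -3) and (23, -3)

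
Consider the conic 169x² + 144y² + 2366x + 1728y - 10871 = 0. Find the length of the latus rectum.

Collect terms: 169(x² + 14x) + 144(y² + 12y) = 10871
Complete the square in x and y: 169(x + 7)² + 144(y + 6)² = 10871 + 8281 + 5184 = 24336
Dividing both sides by 24336: (x + 7)²/144 + (y + 6)²/169 = 1
Ellipse, center (-7, -6), major axis vertical; a² = 169, b² = 144.
Latus rectum length = 2b²/a = 2·144/13 = 288/13.

288/13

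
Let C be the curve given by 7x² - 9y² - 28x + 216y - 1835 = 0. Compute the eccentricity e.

Rearranging, 7(x² - 4x) -9(y² - 24y) = 1835.
Complete the square: 7(x - 2)² -9(y - 12)² = 1835 + 28 - 1296 = 567
Divide by 567: (x - 2)²/81 - (y - 12)²/63 = 1
Hyperbola, center (2, 12), transverse axis horizontal; a² = 81, b² = 63.
c² = a² + b² = 144, so c = 12.
e = c/a = 12/9 = 4/3.

e = 4/3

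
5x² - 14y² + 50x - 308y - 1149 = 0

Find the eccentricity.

Group the x- and y-terms: 5(x² + 10x) -14(y² + 22y) = 1149
Completing the square gives 5(x + 5)² -14(y + 11)² = 1149 + 125 - 1694 = -420.
Divide by -420: (y + 11)²/30 - (x + 5)²/84 = 1
Hyperbola, center (-5, -11), transverse axis vertical; a² = 30, b² = 84.
c² = a² + b² = 114, so c = √114.
e = c/a = √114/√30 = √95/5.

e = √95/5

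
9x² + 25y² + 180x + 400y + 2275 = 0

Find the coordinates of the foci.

Group the x- and y-terms: 9(x² + 20x) + 25(y² + 16y) = -2275
Complete the square in x and y: 9(x + 10)² + 25(y + 8)² = -2275 + 900 + 1600 = 225
Divide through by 225 to get (x + 10)²/25 + (y + 8)²/9 = 1.
Ellipse, center (-10, -8), major axis horizontal; a² = 25, b² = 9.
c² = a² - b² = 25 - 9 = 16, so c = 4.
Foci lie on the horizontal axis through the center: (h ± c, k).

(-14, -8) and (-6, -8)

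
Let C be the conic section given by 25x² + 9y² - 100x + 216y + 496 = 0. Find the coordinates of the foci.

Rearranging, 25(x² - 4x) + 9(y² + 24y) = -496.
25(x - 2)² + 9(y + 12)² = -496 + 100 + 1296 = 900
Dividing both sides by 900: (x - 2)²/36 + (y + 12)²/100 = 1
Ellipse, center (2, -12), major axis vertical; a² = 100, b² = 36.
c² = a² - b² = 100 - 36 = 64, so c = 8.
Foci lie on the vertical axis through the center: (h, k ± c).

(2, -20) and (2, -4)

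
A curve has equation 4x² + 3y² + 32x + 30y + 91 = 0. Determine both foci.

(-4, -7) and (-4, -3)

4(x² + 8x) + 3(y² + 10y) = -91
4(x + 4)² + 3(y + 5)² = -91 + 64 + 75 = 48
Divide through by 48 to get (x + 4)²/12 + (y + 5)²/16 = 1.
Ellipse, center (-4, -5), major axis vertical; a² = 16, b² = 12.
c² = a² - b² = 16 - 12 = 4, so c = 2.
Foci lie on the vertical axis through the center: (h, k ± c).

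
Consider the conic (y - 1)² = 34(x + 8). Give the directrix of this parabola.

Vertex (-8, 1); 4p = 34 so p = 17/2. Opens right.
Directrix is the vertical line x = h − p = -8 − (17/2) = -33/2.

x = -33/2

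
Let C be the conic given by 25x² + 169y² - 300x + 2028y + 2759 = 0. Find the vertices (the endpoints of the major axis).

25(x² - 12x) + 169(y² + 12y) = -2759
Completing the square gives 25(x - 6)² + 169(y + 6)² = -2759 + 900 + 6084 = 4225.
Divide by 4225: (x - 6)²/169 + (y + 6)²/25 = 1
Ellipse, center (6, -6), major axis horizontal; a² = 169, b² = 25.
a = 13. Vertices at (h ± a, k).

(-7, -6) and (19, -6)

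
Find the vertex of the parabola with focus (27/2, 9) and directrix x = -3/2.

The vertex is the midpoint between the focus and the directrix along the axis of symmetry.
Axis is horizontal (directrix is vertical). Vertex x-coordinate = (27/2 + (-3/2))/2 = 6; y-coordinate = 9.

(6, 9)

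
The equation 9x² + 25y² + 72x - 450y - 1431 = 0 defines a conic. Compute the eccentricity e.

9(x² + 8x) + 25(y² - 18y) = 1431
Complete the square: 9(x + 4)² + 25(y - 9)² = 1431 + 144 + 2025 = 3600
Divide by 3600: (x + 4)²/400 + (y - 9)²/144 = 1
Ellipse, center (-4, 9), major axis horizontal; a² = 400, b² = 144.
c² = a² - b² = 256, so c = 16.
e = c/a = 16/20 = 4/5.

e = 4/5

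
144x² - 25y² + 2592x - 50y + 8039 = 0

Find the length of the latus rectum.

Rearranging, 144(x² + 18x) -25(y² + 2y) = -8039.
Complete the square: 144(x + 9)² -25(y + 1)² = -8039 + 11664 - 25 = 3600
Divide through by 3600 to get (x + 9)²/25 - (y + 1)²/144 = 1.
Hyperbola, center (-9, -1), transverse axis horizontal; a² = 25, b² = 144.
Latus rectum length = 2b²/a = 2·144/5 = 288/5.

288/5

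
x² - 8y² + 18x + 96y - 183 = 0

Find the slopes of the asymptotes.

Group: (x² + 18x) -8(y² - 12y) = 183
Complete the square in x and y: (x + 9)² -8(y - 6)² = 183 + 81 - 288 = -24
Divide by -24: (y - 6)²/3 - (x + 9)²/24 = 1
Hyperbola, center (-9, 6), transverse axis vertical; a² = 3, b² = 24.
For a vertical hyperbola the asymptotes have slope ±a/b.
Here that is ±√3/2√6 = ±√2/4.

√2/4 and -√2/4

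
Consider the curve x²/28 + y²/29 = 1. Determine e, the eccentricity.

Center (0, 0). The larger denominator 29 sits under the y-term, so the major axis is vertical; a² = 29, b² = 28.
c² = a² - b² = 1, so c = 1.
e = c/a = 1/√29 = √29/29.

e = √29/29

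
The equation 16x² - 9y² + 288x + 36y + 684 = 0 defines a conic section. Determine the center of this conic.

Collect terms: 16(x² + 18x) -9(y² - 4y) = -684
Completing the square gives 16(x + 9)² -9(y - 2)² = -684 + 1296 - 36 = 576.
Dividing both sides by 576: (x + 9)²/36 - (y - 2)²/64 = 1
Hyperbola with center (-9, 2).

(-9, 2)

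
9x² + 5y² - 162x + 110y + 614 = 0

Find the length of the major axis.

24

Group: 9(x² - 18x) + 5(y² + 22y) = -614
9(x - 9)² + 5(y + 11)² = -614 + 729 + 605 = 720
Dividing both sides by 720: (x - 9)²/80 + (y + 11)²/144 = 1
Ellipse, center (9, -11), major axis vertical; a² = 144, b² = 80.
a² = 144 so a = 12; the major axis has length 2a = 24.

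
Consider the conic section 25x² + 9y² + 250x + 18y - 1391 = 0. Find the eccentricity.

e = 4/5

Group the x- and y-terms: 25(x² + 10x) + 9(y² + 2y) = 1391
Completing the square gives 25(x + 5)² + 9(y + 1)² = 1391 + 625 + 9 = 2025.
Dividing both sides by 2025: (x + 5)²/81 + (y + 1)²/225 = 1
Ellipse, center (-5, -1), major axis vertical; a² = 225, b² = 81.
c² = a² - b² = 144, so c = 12.
e = c/a = 12/15 = 4/5.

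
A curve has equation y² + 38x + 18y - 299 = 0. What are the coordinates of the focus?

Only y is squared. Complete the square in y: (y + 9)² = -38(x - 10).
Vertex (10, -9); 4p = -38 so p = -19/2. Opens left.
Focus is p units from the vertex along the axis: (h + p, k).

(1/2, -9)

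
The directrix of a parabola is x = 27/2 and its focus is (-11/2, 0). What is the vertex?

(4, 0)

The vertex is the midpoint between the focus and the directrix along the axis of symmetry.
Axis is horizontal (directrix is vertical). Vertex x-coordinate = (-11/2 + 27/2)/2 = 4; y-coordinate = 0.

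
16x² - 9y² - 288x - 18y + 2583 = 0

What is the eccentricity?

Group: 16(x² - 18x) -9(y² + 2y) = -2583
16(x - 9)² -9(y + 1)² = -2583 + 1296 - 9 = -1296
Dividing both sides by -1296: (y + 1)²/144 - (x - 9)²/81 = 1
Hyperbola, center (9, -1), transverse axis vertical; a² = 144, b² = 81.
c² = a² + b² = 225, so c = 15.
e = c/a = 15/12 = 5/4.

e = 5/4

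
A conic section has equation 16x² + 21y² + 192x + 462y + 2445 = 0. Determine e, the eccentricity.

e = √105/21

Group the x- and y-terms: 16(x² + 12x) + 21(y² + 22y) = -2445
Complete the square: 16(x + 6)² + 21(y + 11)² = -2445 + 576 + 2541 = 672
Divide through by 672 to get (x + 6)²/42 + (y + 11)²/32 = 1.
Ellipse, center (-6, -11), major axis horizontal; a² = 42, b² = 32.
c² = a² - b² = 10, so c = √10.
e = c/a = √10/√42 = √105/21.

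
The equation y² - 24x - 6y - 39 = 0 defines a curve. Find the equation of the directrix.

x = -8

Only y is squared. Complete the square in y: (y - 3)² = 24(x + 2).
Vertex (-2, 3); 4p = 24 so p = 6. Opens right.
Directrix is the vertical line x = h − p = -2 − (6) = -8.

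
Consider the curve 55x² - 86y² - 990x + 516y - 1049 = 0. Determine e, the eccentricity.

e = √12126/86

Rearranging, 55(x² - 18x) -86(y² - 6y) = 1049.
Completing the square gives 55(x - 9)² -86(y - 3)² = 1049 + 4455 - 774 = 4730.
Divide by 4730: (x - 9)²/86 - (y - 3)²/55 = 1
Hyperbola, center (9, 3), transverse axis horizontal; a² = 86, b² = 55.
c² = a² + b² = 141, so c = √141.
e = c/a = √141/√86 = √12126/86.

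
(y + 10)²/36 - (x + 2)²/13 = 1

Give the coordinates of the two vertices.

Center (-2, -10). The positive term is the y-term, so the transverse axis is vertical; a² = 36, b² = 13.
a = 6. Vertices at (h, k ± a).

(-2, -16) and (-2, -4)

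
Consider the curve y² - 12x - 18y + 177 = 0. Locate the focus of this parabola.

(11, 9)

Only y is squared. Complete the square in y: (y - 9)² = 12(x - 8).
Vertex (8, 9); 4p = 12 so p = 3. Opens right.
Focus is p units from the vertex along the axis: (h + p, k).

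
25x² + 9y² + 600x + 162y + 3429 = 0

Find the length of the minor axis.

Collect terms: 25(x² + 24x) + 9(y² + 18y) = -3429
Completing the square gives 25(x + 12)² + 9(y + 9)² = -3429 + 3600 + 729 = 900.
Divide through by 900 to get (x + 12)²/36 + (y + 9)²/100 = 1.
Ellipse, center (-12, -9), major axis vertical; a² = 100, b² = 36.
b² = 36 so b = 6; the minor axis has length 2b = 12.

12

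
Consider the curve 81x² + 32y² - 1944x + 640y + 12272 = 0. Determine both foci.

(12, -17) and (12, -3)

Group the x- and y-terms: 81(x² - 24x) + 32(y² + 20y) = -12272
Complete the square in x and y: 81(x - 12)² + 32(y + 10)² = -12272 + 11664 + 3200 = 2592
Divide through by 2592 to get (x - 12)²/32 + (y + 10)²/81 = 1.
Ellipse, center (12, -10), major axis vertical; a² = 81, b² = 32.
c² = a² - b² = 81 - 32 = 49, so c = 7.
Foci lie on the vertical axis through the center: (h, k ± c).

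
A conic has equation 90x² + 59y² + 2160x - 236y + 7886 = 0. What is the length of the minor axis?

Rearranging, 90(x² + 24x) + 59(y² - 4y) = -7886.
Complete the square: 90(x + 12)² + 59(y - 2)² = -7886 + 12960 + 236 = 5310
Divide by 5310: (x + 12)²/59 + (y - 2)²/90 = 1
Ellipse, center (-12, 2), major axis vertical; a² = 90, b² = 59.
b² = 59 so b = √59; the minor axis has length 2b = 2√59.

2√59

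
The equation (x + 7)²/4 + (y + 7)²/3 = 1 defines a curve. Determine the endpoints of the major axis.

(-9, -7) and (-5, -7)

Center (-7, -7). The larger denominator 4 sits under the x-term, so the major axis is horizontal; a² = 4, b² = 3.
a = 2. Vertices at (h ± a, k).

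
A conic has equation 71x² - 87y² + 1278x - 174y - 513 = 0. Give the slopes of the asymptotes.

√6177/87 and -√6177/87

Group the x- and y-terms: 71(x² + 18x) -87(y² + 2y) = 513
71(x + 9)² -87(y + 1)² = 513 + 5751 - 87 = 6177
Divide by 6177: (x + 9)²/87 - (y + 1)²/71 = 1
Hyperbola, center (-9, -1), transverse axis horizontal; a² = 87, b² = 71.
For a horizontal hyperbola the asymptotes have slope ±b/a.
Here that is ±√71/√87 = ±√6177/87.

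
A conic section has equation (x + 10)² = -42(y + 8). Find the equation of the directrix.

y = 5/2

Vertex (-10, -8); 4p = -42 so p = -21/2. Opens down.
Directrix is the horizontal line y = k − p = -8 − (-21/2) = 5/2.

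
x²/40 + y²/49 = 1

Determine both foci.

Center (0, 0). The larger denominator 49 sits under the y-term, so the major axis is vertical; a² = 49, b² = 40.
c² = a² - b² = 49 - 40 = 9, so c = 3.
Foci lie on the vertical axis through the center: (h, k ± c).

(0, -3) and (0, 3)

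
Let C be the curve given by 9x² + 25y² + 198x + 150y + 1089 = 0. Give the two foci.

(-15, -3) and (-7, -3)

Collect terms: 9(x² + 22x) + 25(y² + 6y) = -1089
9(x + 11)² + 25(y + 3)² = -1089 + 1089 + 225 = 225
Divide through by 225 to get (x + 11)²/25 + (y + 3)²/9 = 1.
Ellipse, center (-11, -3), major axis horizontal; a² = 25, b² = 9.
c² = a² - b² = 25 - 9 = 16, so c = 4.
Foci lie on the horizontal axis through the center: (h ± c, k).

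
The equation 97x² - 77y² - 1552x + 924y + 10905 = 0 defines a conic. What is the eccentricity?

Group: 97(x² - 16x) -77(y² - 12y) = -10905
Complete the square: 97(x - 8)² -77(y - 6)² = -10905 + 6208 - 2772 = -7469
Dividing both sides by -7469: (y - 6)²/97 - (x - 8)²/77 = 1
Hyperbola, center (8, 6), transverse axis vertical; a² = 97, b² = 77.
c² = a² + b² = 174, so c = √174.
e = c/a = √174/√97 = √16878/97.

e = √16878/97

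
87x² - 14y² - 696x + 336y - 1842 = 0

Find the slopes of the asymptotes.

Group the x- and y-terms: 87(x² - 8x) -14(y² - 24y) = 1842
87(x - 4)² -14(y - 12)² = 1842 + 1392 - 2016 = 1218
Dividing both sides by 1218: (x - 4)²/14 - (y - 12)²/87 = 1
Hyperbola, center (4, 12), transverse axis horizontal; a² = 14, b² = 87.
For a horizontal hyperbola the asymptotes have slope ±b/a.
Here that is ±√87/√14 = ±√1218/14.

√1218/14 and -√1218/14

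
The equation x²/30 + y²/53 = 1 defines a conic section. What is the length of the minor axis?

2√30

Center (0, 0). The larger denominator 53 sits under the y-term, so the major axis is vertical; a² = 53, b² = 30.
b² = 30 so b = √30; the minor axis has length 2b = 2√30.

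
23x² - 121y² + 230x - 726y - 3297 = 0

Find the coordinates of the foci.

(-17, -3) and (7, -3)

Rearranging, 23(x² + 10x) -121(y² + 6y) = 3297.
Complete the square in x and y: 23(x + 5)² -121(y + 3)² = 3297 + 575 - 1089 = 2783
Dividing both sides by 2783: (x + 5)²/121 - (y + 3)²/23 = 1
Hyperbola, center (-5, -3), transverse axis horizontal; a² = 121, b² = 23.
c² = a² + b² = 121 + 23 = 144, so c = 12.
Foci lie on the horizontal axis through the center: (h ± c, k).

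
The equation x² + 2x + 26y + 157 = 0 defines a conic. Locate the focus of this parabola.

Only x is squared. Complete the square in x: (x + 1)² = -26(y + 6).
Vertex (-1, -6); 4p = -26 so p = -13/2. Opens down.
Focus is p units from the vertex along the axis: (h, k + p).

(-1, -25/2)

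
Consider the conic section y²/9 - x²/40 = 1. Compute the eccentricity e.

e = 7/3

Center (0, 0). The positive term is the y-term, so the transverse axis is vertical; a² = 9, b² = 40.
c² = a² + b² = 49, so c = 7.
e = c/a = 7/3.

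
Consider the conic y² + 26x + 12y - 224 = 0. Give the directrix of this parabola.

Only y is squared. Complete the square in y: (y + 6)² = -26(x - 10).
Vertex (10, -6); 4p = -26 so p = -13/2. Opens left.
Directrix is the vertical line x = h − p = 10 − (-13/2) = 33/2.

x = 33/2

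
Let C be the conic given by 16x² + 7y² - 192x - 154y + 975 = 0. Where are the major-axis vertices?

Rearranging, 16(x² - 12x) + 7(y² - 22y) = -975.
Complete the square: 16(x - 6)² + 7(y - 11)² = -975 + 576 + 847 = 448
Dividing both sides by 448: (x - 6)²/28 + (y - 11)²/64 = 1
Ellipse, center (6, 11), major axis vertical; a² = 64, b² = 28.
a = 8. Vertices at (h, k ± a).

(6, 3) and (6, 19)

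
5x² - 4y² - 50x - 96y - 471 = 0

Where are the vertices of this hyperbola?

Rearranging, 5(x² - 10x) -4(y² + 24y) = 471.
Complete the square: 5(x - 5)² -4(y + 12)² = 471 + 125 - 576 = 20
Dividing both sides by 20: (x - 5)²/4 - (y + 12)²/5 = 1
Hyperbola, center (5, -12), transverse axis horizontal; a² = 4, b² = 5.
a = 2. Vertices at (h ± a, k).

(3, -12) and (7, -12)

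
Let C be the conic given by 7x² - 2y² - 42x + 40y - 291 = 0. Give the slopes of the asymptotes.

√14/2 and -√14/2

Group: 7(x² - 6x) -2(y² - 20y) = 291
Complete the square: 7(x - 3)² -2(y - 10)² = 291 + 63 - 200 = 154
Divide through by 154 to get (x - 3)²/22 - (y - 10)²/77 = 1.
Hyperbola, center (3, 10), transverse axis horizontal; a² = 22, b² = 77.
For a horizontal hyperbola the asymptotes have slope ±b/a.
Here that is ±√77/√22 = ±√14/2.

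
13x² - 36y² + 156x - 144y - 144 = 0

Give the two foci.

(-13, -2) and (1, -2)

Group: 13(x² + 12x) -36(y² + 4y) = 144
Completing the square gives 13(x + 6)² -36(y + 2)² = 144 + 468 - 144 = 468.
Divide through by 468 to get (x + 6)²/36 - (y + 2)²/13 = 1.
Hyperbola, center (-6, -2), transverse axis horizontal; a² = 36, b² = 13.
c² = a² + b² = 36 + 13 = 49, so c = 7.
Foci lie on the horizontal axis through the center: (h ± c, k).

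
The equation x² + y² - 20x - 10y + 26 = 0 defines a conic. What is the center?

Group: (x² - 20x) + (y² - 10y) = -26
Complete the square: (x - 10)² + (y - 5)² = -26 + 100 + 25 = 99
So (x - 10)² + (y - 5)² = 99.
Circle centered at (10, 5) with r² = 99.

(10, 5)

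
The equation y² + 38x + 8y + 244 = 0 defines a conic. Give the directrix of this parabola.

x = 7/2

Only y is squared. Complete the square in y: (y + 4)² = -38(x + 6).
Vertex (-6, -4); 4p = -38 so p = -19/2. Opens left.
Directrix is the vertical line x = h − p = -6 − (-19/2) = 7/2.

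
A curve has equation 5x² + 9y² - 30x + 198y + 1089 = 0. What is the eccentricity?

Group: 5(x² - 6x) + 9(y² + 22y) = -1089
Complete the square in x and y: 5(x - 3)² + 9(y + 11)² = -1089 + 45 + 1089 = 45
Dividing both sides by 45: (x - 3)²/9 + (y + 11)²/5 = 1
Ellipse, center (3, -11), major axis horizontal; a² = 9, b² = 5.
c² = a² - b² = 4, so c = 2.
e = c/a = 2/3.

e = 2/3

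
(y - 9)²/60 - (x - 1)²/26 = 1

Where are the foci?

Center (1, 9). The positive term is the y-term, so the transverse axis is vertical; a² = 60, b² = 26.
c² = a² + b² = 60 + 26 = 86, so c = √86.
Foci lie on the vertical axis through the center: (h, k ± c).

(1, 9 - √86) and (1, 9 + √86)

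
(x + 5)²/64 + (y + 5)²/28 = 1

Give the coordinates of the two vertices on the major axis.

Center (-5, -5). The larger denominator 64 sits under the x-term, so the major axis is horizontal; a² = 64, b² = 28.
a = 8. Vertices at (h ± a, k).

(-13, -5) and (3, -5)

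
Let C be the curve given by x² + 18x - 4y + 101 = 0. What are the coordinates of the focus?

Only x is squared. Complete the square in x: (x + 9)² = 4(y - 5).
Vertex (-9, 5); 4p = 4 so p = 1. Opens up.
Focus is p units from the vertex along the axis: (h, k + p).

(-9, 6)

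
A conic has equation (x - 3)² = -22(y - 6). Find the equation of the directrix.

y = 23/2

Vertex (3, 6); 4p = -22 so p = -11/2. Opens down.
Directrix is the horizontal line y = k − p = 6 − (-11/2) = 23/2.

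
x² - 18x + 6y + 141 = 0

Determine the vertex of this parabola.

Only x is squared. Complete the square in x: (x - 9)² = -6(y + 10).
Vertex (9, -10); 4p = -6 so p = -3/2. Opens down.

(9, -10)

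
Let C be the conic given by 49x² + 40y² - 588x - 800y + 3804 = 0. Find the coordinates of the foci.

(6, 7) and (6, 13)

49(x² - 12x) + 40(y² - 20y) = -3804
49(x - 6)² + 40(y - 10)² = -3804 + 1764 + 4000 = 1960
Divide through by 1960 to get (x - 6)²/40 + (y - 10)²/49 = 1.
Ellipse, center (6, 10), major axis vertical; a² = 49, b² = 40.
c² = a² - b² = 49 - 40 = 9, so c = 3.
Foci lie on the vertical axis through the center: (h, k ± c).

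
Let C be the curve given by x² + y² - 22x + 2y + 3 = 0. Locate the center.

(11, -1)

Group: (x² - 22x) + (y² + 2y) = -3
(x - 11)² + (y + 1)² = -3 + 121 + 1 = 119
So (x - 11)² + (y + 1)² = 119.
Circle centered at (11, -1) with r² = 119.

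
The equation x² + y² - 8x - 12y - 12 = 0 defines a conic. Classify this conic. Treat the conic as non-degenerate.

circle

No xy term. Coefficients of x² and y² are A = 1, C = 1.
A = C (same sign) ⇒ circle.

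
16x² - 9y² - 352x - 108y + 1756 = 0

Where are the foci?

(11, -11) and (11, -1)

Rearranging, 16(x² - 22x) -9(y² + 12y) = -1756.
16(x - 11)² -9(y + 6)² = -1756 + 1936 - 324 = -144
Dividing both sides by -144: (y + 6)²/16 - (x - 11)²/9 = 1
Hyperbola, center (11, -6), transverse axis vertical; a² = 16, b² = 9.
c² = a² + b² = 16 + 9 = 25, so c = 5.
Foci lie on the vertical axis through the center: (h, k ± c).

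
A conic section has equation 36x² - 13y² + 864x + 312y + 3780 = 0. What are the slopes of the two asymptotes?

Collect terms: 36(x² + 24x) -13(y² - 24y) = -3780
Complete the square: 36(x + 12)² -13(y - 12)² = -3780 + 5184 - 1872 = -468
Dividing both sides by -468: (y - 12)²/36 - (x + 12)²/13 = 1
Hyperbola, center (-12, 12), transverse axis vertical; a² = 36, b² = 13.
For a vertical hyperbola the asymptotes have slope ±a/b.
Here that is ±6/√13 = ±6√13/13.

6√13/13 and -6√13/13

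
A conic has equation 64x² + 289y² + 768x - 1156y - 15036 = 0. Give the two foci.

Rearranging, 64(x² + 12x) + 289(y² - 4y) = 15036.
Completing the square gives 64(x + 6)² + 289(y - 2)² = 15036 + 2304 + 1156 = 18496.
Dividing both sides by 18496: (x + 6)²/289 + (y - 2)²/64 = 1
Ellipse, center (-6, 2), major axis horizontal; a² = 289, b² = 64.
c² = a² - b² = 289 - 64 = 225, so c = 15.
Foci lie on the horizontal axis through the center: (h ± c, k).

(-21, 2) and (9, 2)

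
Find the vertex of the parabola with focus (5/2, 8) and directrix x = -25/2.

The vertex is the midpoint between the focus and the directrix along the axis of symmetry.
Axis is horizontal (directrix is vertical). Vertex x-coordinate = (5/2 + (-25/2))/2 = -5; y-coordinate = 8.

(-5, 8)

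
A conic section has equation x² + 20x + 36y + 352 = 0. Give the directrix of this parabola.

y = 2

Only x is squared. Complete the square in x: (x + 10)² = -36(y + 7).
Vertex (-10, -7); 4p = -36 so p = -9. Opens down.
Directrix is the horizontal line y = k − p = -7 − (-9) = 2.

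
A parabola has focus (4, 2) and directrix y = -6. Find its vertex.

The vertex is the midpoint between the focus and the directrix along the axis of symmetry.
Axis is vertical (directrix is horizontal). Vertex y-coordinate = (2 + (-6))/2 = -2; x-coordinate = 4.

(4, -2)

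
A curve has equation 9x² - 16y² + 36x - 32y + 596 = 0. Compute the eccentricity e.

e = 5/3

Rearranging, 9(x² + 4x) -16(y² + 2y) = -596.
Complete the square: 9(x + 2)² -16(y + 1)² = -596 + 36 - 16 = -576
Dividing both sides by -576: (y + 1)²/36 - (x + 2)²/64 = 1
Hyperbola, center (-2, -1), transverse axis vertical; a² = 36, b² = 64.
c² = a² + b² = 100, so c = 10.
e = c/a = 10/6 = 5/3.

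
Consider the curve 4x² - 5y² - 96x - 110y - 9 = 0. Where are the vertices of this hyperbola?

4(x² - 24x) -5(y² + 22y) = 9
Complete the square in x and y: 4(x - 12)² -5(y + 11)² = 9 + 576 - 605 = -20
Dividing both sides by -20: (y + 11)²/4 - (x - 12)²/5 = 1
Hyperbola, center (12, -11), transverse axis vertical; a² = 4, b² = 5.
a = 2. Vertices at (h, k ± a).

(12, -13) and (12, -9)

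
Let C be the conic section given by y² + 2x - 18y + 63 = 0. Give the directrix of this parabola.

x = 19/2

Only y is squared. Complete the square in y: (y - 9)² = -2(x - 9).
Vertex (9, 9); 4p = -2 so p = -1/2. Opens left.
Directrix is the vertical line x = h − p = 9 − (-1/2) = 19/2.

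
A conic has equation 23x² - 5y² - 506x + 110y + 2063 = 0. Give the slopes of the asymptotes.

√115/5 and -√115/5

23(x² - 22x) -5(y² - 22y) = -2063
Complete the square: 23(x - 11)² -5(y - 11)² = -2063 + 2783 - 605 = 115
Divide through by 115 to get (x - 11)²/5 - (y - 11)²/23 = 1.
Hyperbola, center (11, 11), transverse axis horizontal; a² = 5, b² = 23.
For a horizontal hyperbola the asymptotes have slope ±b/a.
Here that is ±√23/√5 = ±√115/5.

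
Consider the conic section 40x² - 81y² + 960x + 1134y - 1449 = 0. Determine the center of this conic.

Group: 40(x² + 24x) -81(y² - 14y) = 1449
Completing the square gives 40(x + 12)² -81(y - 7)² = 1449 + 5760 - 3969 = 3240.
Dividing both sides by 3240: (x + 12)²/81 - (y - 7)²/40 = 1
Hyperbola with center (-12, 7).

(-12, 7)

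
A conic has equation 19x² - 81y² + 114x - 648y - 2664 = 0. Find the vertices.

(-12, -4) and (6, -4)

Collect terms: 19(x² + 6x) -81(y² + 8y) = 2664
Complete the square: 19(x + 3)² -81(y + 4)² = 2664 + 171 - 1296 = 1539
Dividing both sides by 1539: (x + 3)²/81 - (y + 4)²/19 = 1
Hyperbola, center (-3, -4), transverse axis horizontal; a² = 81, b² = 19.
a = 9. Vertices at (h ± a, k).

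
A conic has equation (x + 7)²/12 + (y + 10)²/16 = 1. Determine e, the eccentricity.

e = 1/2

Center (-7, -10). The larger denominator 16 sits under the y-term, so the major axis is vertical; a² = 16, b² = 12.
c² = a² - b² = 4, so c = 2.
e = c/a = 2/4 = 1/2.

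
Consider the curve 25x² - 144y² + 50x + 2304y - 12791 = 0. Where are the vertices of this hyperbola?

(-13, 8) and (11, 8)

Collect terms: 25(x² + 2x) -144(y² - 16y) = 12791
Completing the square gives 25(x + 1)² -144(y - 8)² = 12791 + 25 - 9216 = 3600.
Divide by 3600: (x + 1)²/144 - (y - 8)²/25 = 1
Hyperbola, center (-1, 8), transverse axis horizontal; a² = 144, b² = 25.
a = 12. Vertices at (h ± a, k).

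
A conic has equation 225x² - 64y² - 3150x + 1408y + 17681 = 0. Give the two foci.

Group the x- and y-terms: 225(x² - 14x) -64(y² - 22y) = -17681
Complete the square in x and y: 225(x - 7)² -64(y - 11)² = -17681 + 11025 - 7744 = -14400
Dividing both sides by -14400: (y - 11)²/225 - (x - 7)²/64 = 1
Hyperbola, center (7, 11), transverse axis vertical; a² = 225, b² = 64.
c² = a² + b² = 225 + 64 = 289, so c = 17.
Foci lie on the vertical axis through the center: (h, k ± c).

(7, -6) and (7, 28)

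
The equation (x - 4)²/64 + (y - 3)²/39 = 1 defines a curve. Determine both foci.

Center (4, 3). The larger denominator 64 sits under the x-term, so the major axis is horizontal; a² = 64, b² = 39.
c² = a² - b² = 64 - 39 = 25, so c = 5.
Foci lie on the horizontal axis through the center: (h ± c, k).

(-1, 3) and (9, 3)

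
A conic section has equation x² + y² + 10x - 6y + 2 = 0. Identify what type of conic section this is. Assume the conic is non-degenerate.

circle

No xy term. Coefficients of x² and y² are A = 1, C = 1.
A = C (same sign) ⇒ circle.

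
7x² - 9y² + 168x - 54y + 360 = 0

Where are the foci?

Collect terms: 7(x² + 24x) -9(y² + 6y) = -360
7(x + 12)² -9(y + 3)² = -360 + 1008 - 81 = 567
Divide by 567: (x + 12)²/81 - (y + 3)²/63 = 1
Hyperbola, center (-12, -3), transverse axis horizontal; a² = 81, b² = 63.
c² = a² + b² = 81 + 63 = 144, so c = 12.
Foci lie on the horizontal axis through the center: (h ± c, k).

(-24, -3) and (0, -3)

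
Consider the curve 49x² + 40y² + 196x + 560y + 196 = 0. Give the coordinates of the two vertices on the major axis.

(-2, -14) and (-2, 0)

Collect terms: 49(x² + 4x) + 40(y² + 14y) = -196
49(x + 2)² + 40(y + 7)² = -196 + 196 + 1960 = 1960
Divide by 1960: (x + 2)²/40 + (y + 7)²/49 = 1
Ellipse, center (-2, -7), major axis vertical; a² = 49, b² = 40.
a = 7. Vertices at (h, k ± a).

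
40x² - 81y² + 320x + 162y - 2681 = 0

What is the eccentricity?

e = 11/9

Group: 40(x² + 8x) -81(y² - 2y) = 2681
Complete the square: 40(x + 4)² -81(y - 1)² = 2681 + 640 - 81 = 3240
Divide by 3240: (x + 4)²/81 - (y - 1)²/40 = 1
Hyperbola, center (-4, 1), transverse axis horizontal; a² = 81, b² = 40.
c² = a² + b² = 121, so c = 11.
e = c/a = 11/9.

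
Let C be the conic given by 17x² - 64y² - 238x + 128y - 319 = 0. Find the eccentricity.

e = 9/8

Group: 17(x² - 14x) -64(y² - 2y) = 319
Completing the square gives 17(x - 7)² -64(y - 1)² = 319 + 833 - 64 = 1088.
Dividing both sides by 1088: (x - 7)²/64 - (y - 1)²/17 = 1
Hyperbola, center (7, 1), transverse axis horizontal; a² = 64, b² = 17.
c² = a² + b² = 81, so c = 9.
e = c/a = 9/8.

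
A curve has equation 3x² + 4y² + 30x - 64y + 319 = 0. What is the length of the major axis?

4

Group: 3(x² + 10x) + 4(y² - 16y) = -319
3(x + 5)² + 4(y - 8)² = -319 + 75 + 256 = 12
Dividing both sides by 12: (x + 5)²/4 + (y - 8)²/3 = 1
Ellipse, center (-5, 8), major axis horizontal; a² = 4, b² = 3.
a² = 4 so a = 2; the major axis has length 2a = 4.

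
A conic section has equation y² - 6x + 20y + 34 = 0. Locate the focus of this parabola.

(-19/2, -10)

Only y is squared. Complete the square in y: (y + 10)² = 6(x + 11).
Vertex (-11, -10); 4p = 6 so p = 3/2. Opens right.
Focus is p units from the vertex along the axis: (h + p, k).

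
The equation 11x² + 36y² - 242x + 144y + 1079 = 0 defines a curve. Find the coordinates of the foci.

(6, -2) and (16, -2)

Collect terms: 11(x² - 22x) + 36(y² + 4y) = -1079
Complete the square: 11(x - 11)² + 36(y + 2)² = -1079 + 1331 + 144 = 396
Divide by 396: (x - 11)²/36 + (y + 2)²/11 = 1
Ellipse, center (11, -2), major axis horizontal; a² = 36, b² = 11.
c² = a² - b² = 36 - 11 = 25, so c = 5.
Foci lie on the horizontal axis through the center: (h ± c, k).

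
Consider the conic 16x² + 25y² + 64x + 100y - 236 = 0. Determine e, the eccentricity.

16(x² + 4x) + 25(y² + 4y) = 236
16(x + 2)² + 25(y + 2)² = 236 + 64 + 100 = 400
Divide through by 400 to get (x + 2)²/25 + (y + 2)²/16 = 1.
Ellipse, center (-2, -2), major axis horizontal; a² = 25, b² = 16.
c² = a² - b² = 9, so c = 3.
e = c/a = 3/5.

e = 3/5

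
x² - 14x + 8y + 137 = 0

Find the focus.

(7, -13)

Only x is squared. Complete the square in x: (x - 7)² = -8(y + 11).
Vertex (7, -11); 4p = -8 so p = -2. Opens down.
Focus is p units from the vertex along the axis: (h, k + p).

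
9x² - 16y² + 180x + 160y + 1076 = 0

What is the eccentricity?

e = 5/3

Group: 9(x² + 20x) -16(y² - 10y) = -1076
9(x + 10)² -16(y - 5)² = -1076 + 900 - 400 = -576
Divide by -576: (y - 5)²/36 - (x + 10)²/64 = 1
Hyperbola, center (-10, 5), transverse axis vertical; a² = 36, b² = 64.
c² = a² + b² = 100, so c = 10.
e = c/a = 10/6 = 5/3.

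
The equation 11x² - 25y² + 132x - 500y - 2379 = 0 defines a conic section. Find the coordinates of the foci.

(-12, -10) and (0, -10)

Collect terms: 11(x² + 12x) -25(y² + 20y) = 2379
Complete the square in x and y: 11(x + 6)² -25(y + 10)² = 2379 + 396 - 2500 = 275
Divide by 275: (x + 6)²/25 - (y + 10)²/11 = 1
Hyperbola, center (-6, -10), transverse axis horizontal; a² = 25, b² = 11.
c² = a² + b² = 25 + 11 = 36, so c = 6.
Foci lie on the horizontal axis through the center: (h ± c, k).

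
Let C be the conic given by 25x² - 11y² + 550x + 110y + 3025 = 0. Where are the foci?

Group the x- and y-terms: 25(x² + 22x) -11(y² - 10y) = -3025
Complete the square: 25(x + 11)² -11(y - 5)² = -3025 + 3025 - 275 = -275
Divide by -275: (y - 5)²/25 - (x + 11)²/11 = 1
Hyperbola, center (-11, 5), transverse axis vertical; a² = 25, b² = 11.
c² = a² + b² = 25 + 11 = 36, so c = 6.
Foci lie on the vertical axis through the center: (h, k ± c).

(-11, -1) and (-11, 11)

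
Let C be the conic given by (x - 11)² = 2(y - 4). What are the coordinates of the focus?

(11, 9/2)

Vertex (11, 4); 4p = 2 so p = 1/2. Opens up.
Focus is p units from the vertex along the axis: (h, k + p).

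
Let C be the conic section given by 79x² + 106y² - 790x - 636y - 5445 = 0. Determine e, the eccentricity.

e = 3√318/106

Rearranging, 79(x² - 10x) + 106(y² - 6y) = 5445.
79(x - 5)² + 106(y - 3)² = 5445 + 1975 + 954 = 8374
Dividing both sides by 8374: (x - 5)²/106 + (y - 3)²/79 = 1
Ellipse, center (5, 3), major axis horizontal; a² = 106, b² = 79.
c² = a² - b² = 27, so c = 3√3.
e = c/a = 3√3/√106 = 3√318/106.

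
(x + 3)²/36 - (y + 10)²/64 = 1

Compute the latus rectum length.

64/3

Center (-3, -10). The positive term is the x-term, so the transverse axis is horizontal; a² = 36, b² = 64.
Latus rectum length = 2b²/a = 2·64/6 = 64/3.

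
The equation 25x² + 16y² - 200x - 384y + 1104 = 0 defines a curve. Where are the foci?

Collect terms: 25(x² - 8x) + 16(y² - 24y) = -1104
Complete the square: 25(x - 4)² + 16(y - 12)² = -1104 + 400 + 2304 = 1600
Divide by 1600: (x - 4)²/64 + (y - 12)²/100 = 1
Ellipse, center (4, 12), major axis vertical; a² = 100, b² = 64.
c² = a² - b² = 100 - 64 = 36, so c = 6.
Foci lie on the vertical axis through the center: (h, k ± c).

(4, 6) and (4, 18)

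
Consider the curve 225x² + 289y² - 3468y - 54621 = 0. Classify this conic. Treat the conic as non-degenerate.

ellipse

No xy term. Coefficients of x² and y² are A = 225, C = 289.
A and C have the same sign but A ≠ C ⇒ ellipse.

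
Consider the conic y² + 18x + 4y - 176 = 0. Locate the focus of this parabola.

Only y is squared. Complete the square in y: (y + 2)² = -18(x - 10).
Vertex (10, -2); 4p = -18 so p = -9/2. Opens left.
Focus is p units from the vertex along the axis: (h + p, k).

(11/2, -2)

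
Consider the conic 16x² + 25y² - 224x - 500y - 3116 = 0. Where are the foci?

Group the x- and y-terms: 16(x² - 14x) + 25(y² - 20y) = 3116
Completing the square gives 16(x - 7)² + 25(y - 10)² = 3116 + 784 + 2500 = 6400.
Dividing both sides by 6400: (x - 7)²/400 + (y - 10)²/256 = 1
Ellipse, center (7, 10), major axis horizontal; a² = 400, b² = 256.
c² = a² - b² = 400 - 256 = 144, so c = 12.
Foci lie on the horizontal axis through the center: (h ± c, k).

(-5, 10) and (19, 10)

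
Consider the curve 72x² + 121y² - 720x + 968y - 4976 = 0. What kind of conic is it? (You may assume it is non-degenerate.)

No xy term. Coefficients of x² and y² are A = 72, C = 121.
A and C have the same sign but A ≠ C ⇒ ellipse.

ellipse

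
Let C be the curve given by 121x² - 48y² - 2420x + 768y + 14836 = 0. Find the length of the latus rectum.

Group the x- and y-terms: 121(x² - 20x) -48(y² - 16y) = -14836
Complete the square: 121(x - 10)² -48(y - 8)² = -14836 + 12100 - 3072 = -5808
Dividing both sides by -5808: (y - 8)²/121 - (x - 10)²/48 = 1
Hyperbola, center (10, 8), transverse axis vertical; a² = 121, b² = 48.
Latus rectum length = 2b²/a = 2·48/11 = 96/11.

96/11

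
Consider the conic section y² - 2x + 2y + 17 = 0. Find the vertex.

(8, -1)

Only y is squared. Complete the square in y: (y + 1)² = 2(x - 8).
Vertex (8, -1); 4p = 2 so p = 1/2. Opens right.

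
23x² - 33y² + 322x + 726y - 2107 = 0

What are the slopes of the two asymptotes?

Rearranging, 23(x² + 14x) -33(y² - 22y) = 2107.
Completing the square gives 23(x + 7)² -33(y - 11)² = 2107 + 1127 - 3993 = -759.
Dividing both sides by -759: (y - 11)²/23 - (x + 7)²/33 = 1
Hyperbola, center (-7, 11), transverse axis vertical; a² = 23, b² = 33.
For a vertical hyperbola the asymptotes have slope ±a/b.
Here that is ±√23/√33 = ±√759/33.

√759/33 and -√759/33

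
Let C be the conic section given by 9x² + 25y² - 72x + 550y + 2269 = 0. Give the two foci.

Rearranging, 9(x² - 8x) + 25(y² + 22y) = -2269.
9(x - 4)² + 25(y + 11)² = -2269 + 144 + 3025 = 900
Divide by 900: (x - 4)²/100 + (y + 11)²/36 = 1
Ellipse, center (4, -11), major axis horizontal; a² = 100, b² = 36.
c² = a² - b² = 100 - 36 = 64, so c = 8.
Foci lie on the horizontal axis through the center: (h ± c, k).

(-4, -11) and (12, -11)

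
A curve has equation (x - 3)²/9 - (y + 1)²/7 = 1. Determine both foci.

Center (3, -1). The positive term is the x-term, so the transverse axis is horizontal; a² = 9, b² = 7.
c² = a² + b² = 9 + 7 = 16, so c = 4.
Foci lie on the horizontal axis through the center: (h ± c, k).

(-1, -1) and (7, -1)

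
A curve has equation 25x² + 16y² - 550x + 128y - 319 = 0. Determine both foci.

Group the x- and y-terms: 25(x² - 22x) + 16(y² + 8y) = 319
Complete the square: 25(x - 11)² + 16(y + 4)² = 319 + 3025 + 256 = 3600
Dividing both sides by 3600: (x - 11)²/144 + (y + 4)²/225 = 1
Ellipse, center (11, -4), major axis vertical; a² = 225, b² = 144.
c² = a² - b² = 225 - 144 = 81, so c = 9.
Foci lie on the vertical axis through the center: (h, k ± c).

(11, -13) and (11, 5)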